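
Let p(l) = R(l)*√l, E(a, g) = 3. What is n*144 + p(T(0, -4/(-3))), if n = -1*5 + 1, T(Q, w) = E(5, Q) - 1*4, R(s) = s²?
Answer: -576 + I ≈ -576.0 + 1.0*I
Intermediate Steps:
T(Q, w) = -1 (T(Q, w) = 3 - 1*4 = 3 - 4 = -1)
p(l) = l^(5/2) (p(l) = l²*√l = l^(5/2))
n = -4 (n = -5 + 1 = -4)
n*144 + p(T(0, -4/(-3))) = -4*144 + (-1)^(5/2) = -576 + I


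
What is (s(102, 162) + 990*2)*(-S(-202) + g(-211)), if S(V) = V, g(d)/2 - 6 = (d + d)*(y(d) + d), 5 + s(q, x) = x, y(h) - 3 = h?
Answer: 756177450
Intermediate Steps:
y(h) = 3 + h
s(q, x) = -5 + x
g(d) = 12 + 4*d*(3 + 2*d) (g(d) = 12 + 2*((d + d)*((3 + d) + d)) = 12 + 2*((2*d)*(3 + 2*d)) = 12 + 2*(2*d*(3 + 2*d)) = 12 + 4*d*(3 + 2*d))
(s(102, 162) + 990*2)*(-S(-202) + g(-211)) = ((-5 + 162) + 990*2)*(-1*(-202) + (12 + 8*(-211)² + 12*(-211))) = (157 + 1980)*(202 + (12 + 8*44521 - 2532)) = 2137*(202 + (12 + 356168 - 2532)) = 2137*(202 + 353648) = 2137*353850 = 756177450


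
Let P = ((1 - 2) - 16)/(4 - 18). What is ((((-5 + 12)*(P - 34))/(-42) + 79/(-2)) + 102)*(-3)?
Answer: -5709/28 ≈ -203.89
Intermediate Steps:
P = 17/14 (P = (-1 - 16)/(-14) = -17*(-1/14) = 17/14 ≈ 1.2143)
((((-5 + 12)*(P - 34))/(-42) + 79/(-2)) + 102)*(-3) = ((((-5 + 12)*(17/14 - 34))/(-42) + 79/(-2)) + 102)*(-3) = (((7*(-459/14))*(-1/42) + 79*(-½)) + 102)*(-3) = ((-459/2*(-1/42) - 79/2) + 102)*(-3) = ((153/28 - 79/2) + 102)*(-3) = (-953/28 + 102)*(-3) = (1903/28)*(-3) = -5709/28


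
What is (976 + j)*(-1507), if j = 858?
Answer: -2763838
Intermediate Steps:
(976 + j)*(-1507) = (976 + 858)*(-1507) = 1834*(-1507) = -2763838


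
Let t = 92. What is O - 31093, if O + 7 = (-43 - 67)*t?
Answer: -41220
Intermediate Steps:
O = -10127 (O = -7 + (-43 - 67)*92 = -7 - 110*92 = -7 - 10120 = -10127)
O - 31093 = -10127 - 31093 = -41220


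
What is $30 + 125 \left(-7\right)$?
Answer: $-845$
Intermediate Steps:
$30 + 125 \left(-7\right) = 30 - 875 = -845$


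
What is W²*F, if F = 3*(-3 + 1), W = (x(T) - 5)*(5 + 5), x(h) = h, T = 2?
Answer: -5400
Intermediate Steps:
W = -30 (W = (2 - 5)*(5 + 5) = -3*10 = -30)
F = -6 (F = 3*(-2) = -6)
W²*F = (-30)²*(-6) = 900*(-6) = -5400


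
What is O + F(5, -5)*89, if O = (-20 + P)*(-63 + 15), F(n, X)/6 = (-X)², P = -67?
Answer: 17526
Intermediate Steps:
F(n, X) = 6*X² (F(n, X) = 6*(-X)² = 6*X²)
O = 4176 (O = (-20 - 67)*(-63 + 15) = -87*(-48) = 4176)
O + F(5, -5)*89 = 4176 + (6*(-5)²)*89 = 4176 + (6*25)*89 = 4176 + 150*89 = 4176 + 13350 = 17526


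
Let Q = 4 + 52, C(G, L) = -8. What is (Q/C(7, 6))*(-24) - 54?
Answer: 114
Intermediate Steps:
Q = 56
(Q/C(7, 6))*(-24) - 54 = (56/(-8))*(-24) - 54 = (56*(-⅛))*(-24) - 54 = -7*(-24) - 54 = 168 - 54 = 114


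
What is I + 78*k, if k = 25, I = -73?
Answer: 1877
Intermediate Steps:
I + 78*k = -73 + 78*25 = -73 + 1950 = 1877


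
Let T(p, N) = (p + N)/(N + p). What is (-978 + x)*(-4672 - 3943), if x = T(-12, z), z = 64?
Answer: 8416855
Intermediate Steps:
T(p, N) = 1 (T(p, N) = (N + p)/(N + p) = 1)
x = 1
(-978 + x)*(-4672 - 3943) = (-978 + 1)*(-4672 - 3943) = -977*(-8615) = 8416855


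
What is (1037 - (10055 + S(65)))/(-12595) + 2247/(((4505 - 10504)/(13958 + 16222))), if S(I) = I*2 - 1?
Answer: -122009750121/10793915 ≈ -11304.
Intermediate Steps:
S(I) = -1 + 2*I (S(I) = 2*I - 1 = -1 + 2*I)
(1037 - (10055 + S(65)))/(-12595) + 2247/(((4505 - 10504)/(13958 + 16222))) = (1037 - (10055 + (-1 + 2*65)))/(-12595) + 2247/(((4505 - 10504)/(13958 + 16222))) = (1037 - (10055 + (-1 + 130)))*(-1/12595) + 2247/((-5999/30180)) = (1037 - (10055 + 129))*(-1/12595) + 2247/((-5999*1/30180)) = (1037 - 1*10184)*(-1/12595) + 2247/(-5999/30180) = (1037 - 10184)*(-1/12595) + 2247*(-30180/5999) = -9147*(-1/12595) - 9687780/857 = 9147/12595 - 9687780/857 = -122009750121/10793915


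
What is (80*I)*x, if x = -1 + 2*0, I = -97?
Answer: 7760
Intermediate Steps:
x = -1 (x = -1 + 0 = -1)
(80*I)*x = (80*(-97))*(-1) = -7760*(-1) = 7760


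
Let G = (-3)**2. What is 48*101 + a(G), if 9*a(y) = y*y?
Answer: 4857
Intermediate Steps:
G = 9
a(y) = y**2/9 (a(y) = (y*y)/9 = y**2/9)
48*101 + a(G) = 48*101 + (1/9)*9**2 = 4848 + (1/9)*81 = 4848 + 9 = 4857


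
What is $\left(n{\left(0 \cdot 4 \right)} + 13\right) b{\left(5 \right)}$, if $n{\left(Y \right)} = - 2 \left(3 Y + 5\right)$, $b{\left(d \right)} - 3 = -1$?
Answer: $6$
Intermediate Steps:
$b{\left(d \right)} = 2$ ($b{\left(d \right)} = 3 - 1 = 2$)
$n{\left(Y \right)} = -10 - 6 Y$ ($n{\left(Y \right)} = - 2 \left(5 + 3 Y\right) = -10 - 6 Y$)
$\left(n{\left(0 \cdot 4 \right)} + 13\right) b{\left(5 \right)} = \left(\left(-10 - 6 \cdot 0 \cdot 4\right) + 13\right) 2 = \left(\left(-10 - 0\right) + 13\right) 2 = \left(\left(-10 + 0\right) + 13\right) 2 = \left(-10 + 13\right) 2 = 3 \cdot 2 = 6$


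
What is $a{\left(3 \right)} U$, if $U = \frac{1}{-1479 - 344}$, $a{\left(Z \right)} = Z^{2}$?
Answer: $- \frac{9}{1823} \approx -0.0049369$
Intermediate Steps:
$U = - \frac{1}{1823}$ ($U = \frac{1}{-1823} = - \frac{1}{1823} \approx -0.00054855$)
$a{\left(3 \right)} U = 3^{2} \left(- \frac{1}{1823}\right) = 9 \left(- \frac{1}{1823}\right) = - \frac{9}{1823}$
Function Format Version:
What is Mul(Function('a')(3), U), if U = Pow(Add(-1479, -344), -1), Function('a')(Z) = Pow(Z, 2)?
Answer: Rational(-9, 1823) ≈ -0.0049369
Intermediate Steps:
U = Rational(-1, 1823) (U = Pow(-1823, -1) = Rational(-1, 1823) ≈ -0.00054855)
Mul(Function('a')(3), U) = Mul(Pow(3, 2), Rational(-1, 1823)) = Mul(9, Rational(-1, 1823)) = Rational(-9, 1823)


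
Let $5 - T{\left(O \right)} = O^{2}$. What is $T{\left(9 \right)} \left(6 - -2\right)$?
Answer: $-608$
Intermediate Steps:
$T{\left(O \right)} = 5 - O^{2}$
$T{\left(9 \right)} \left(6 - -2\right) = \left(5 - 9^{2}\right) \left(6 - -2\right) = \left(5 - 81\right) \left(6 + 2\right) = \left(5 - 81\right) 8 = \left(-76\right) 8 = -608$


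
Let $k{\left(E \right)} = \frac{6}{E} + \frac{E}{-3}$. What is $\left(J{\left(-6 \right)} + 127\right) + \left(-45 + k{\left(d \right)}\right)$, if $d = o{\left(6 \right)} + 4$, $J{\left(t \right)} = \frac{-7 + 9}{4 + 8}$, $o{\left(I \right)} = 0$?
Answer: $\frac{247}{3} \approx 82.333$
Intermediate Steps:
$J{\left(t \right)} = \frac{1}{6}$ ($J{\left(t \right)} = \frac{2}{12} = 2 \cdot \frac{1}{12} = \frac{1}{6}$)
$d = 4$ ($d = 0 + 4 = 4$)
$k{\left(E \right)} = \frac{6}{E} - \frac{E}{3}$ ($k{\left(E \right)} = \frac{6}{E} + E \left(- \frac{1}{3}\right) = \frac{6}{E} - \frac{E}{3}$)
$\left(J{\left(-6 \right)} + 127\right) + \left(-45 + k{\left(d \right)}\right) = \left(\frac{1}{6} + 127\right) - \left(\frac{139}{3} - \frac{3}{2}\right) = \frac{763}{6} + \left(-45 + \left(6 \cdot \frac{1}{4} - \frac{4}{3}\right)\right) = \frac{763}{6} + \left(-45 + \left(\frac{3}{2} - \frac{4}{3}\right)\right) = \frac{763}{6} + \left(-45 + \frac{1}{6}\right) = \frac{763}{6} - \frac{269}{6} = \frac{247}{3}$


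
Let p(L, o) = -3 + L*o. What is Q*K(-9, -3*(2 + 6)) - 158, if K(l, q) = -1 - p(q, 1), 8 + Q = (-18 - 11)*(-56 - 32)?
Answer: 65986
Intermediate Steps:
Q = 2544 (Q = -8 + (-18 - 11)*(-56 - 32) = -8 - 29*(-88) = -8 + 2552 = 2544)
K(l, q) = 2 - q (K(l, q) = -1 - (-3 + q*1) = -1 - (-3 + q) = -1 + (3 - q) = 2 - q)
Q*K(-9, -3*(2 + 6)) - 158 = 2544*(2 - (-3)*(2 + 6)) - 158 = 2544*(2 - (-3)*8) - 158 = 2544*(2 - 1*(-24)) - 158 = 2544*(2 + 24) - 158 = 2544*26 - 158 = 66144 - 158 = 65986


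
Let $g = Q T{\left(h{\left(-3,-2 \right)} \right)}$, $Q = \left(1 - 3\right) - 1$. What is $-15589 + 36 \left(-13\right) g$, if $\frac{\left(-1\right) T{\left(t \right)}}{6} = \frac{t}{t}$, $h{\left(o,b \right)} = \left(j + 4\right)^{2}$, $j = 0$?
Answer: $-24013$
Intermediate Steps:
$h{\left(o,b \right)} = 16$ ($h{\left(o,b \right)} = \left(0 + 4\right)^{2} = 4^{2} = 16$)
$T{\left(t \right)} = -6$ ($T{\left(t \right)} = - 6 \frac{t}{t} = \left(-6\right) 1 = -6$)
$Q = -3$ ($Q = -2 - 1 = -3$)
$g = 18$ ($g = \left(-3\right) \left(-6\right) = 18$)
$-15589 + 36 \left(-13\right) g = -15589 + 36 \left(-13\right) 18 = -15589 - 8424 = -24013$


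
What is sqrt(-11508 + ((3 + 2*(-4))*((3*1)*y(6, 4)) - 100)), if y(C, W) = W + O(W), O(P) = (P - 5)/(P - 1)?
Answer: I*sqrt(11663) ≈ 108.0*I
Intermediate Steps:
O(P) = (-5 + P)/(-1 + P)
y(C, W) = W + (-5 + W)/(-1 + W)
sqrt(-11508 + ((3 + 2*(-4))*((3*1)*y(6, 4)) - 100)) = sqrt(-11508 + ((3 + 2*(-4))*((3*1)*((-5 + 4**2)/(-1 + 4))) - 100)) = sqrt(-11508 + ((3 - 8)*(3*((-5 + 16)/3)) - 100)) = sqrt(-11508 + (-15*(1/3)*11 - 100)) = sqrt(-11508 + (-15*11/3 - 100)) = sqrt(-11508 + (-5*11 - 100)) = sqrt(-11508 + (-55 - 100)) = sqrt(-11508 - 155) = sqrt(-11663) = I*sqrt(11663)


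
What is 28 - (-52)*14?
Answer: 756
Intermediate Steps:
28 - (-52)*14 = 28 - 52*(-14) = 28 + 728 = 756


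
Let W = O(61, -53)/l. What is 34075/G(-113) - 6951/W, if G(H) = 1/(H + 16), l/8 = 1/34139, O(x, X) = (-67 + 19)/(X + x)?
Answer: -16119824851/4877 ≈ -3.3053e+6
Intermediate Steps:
O(x, X) = -48/(X + x)
l = 8/34139 ≈ 0.00023434
G(H) = 1/(16 + H)
W = -102417/4 (W = (-48/(-53 + 61))/(8/34139) = -48/8*(34139/8) = -48*1/8*(34139/8) = -6*34139/8 = -102417/4 ≈ -25604.)
34075/G(-113) - 6951/W = 34075/(1/(16 - 113)) - 6951/(-102417/4) = 34075/(1/(-97)) - 6951*(-4/102417) = 34075/(-1/97) + 1324/4877 = 34075*(-97) + 1324/4877 = -3305275 + 1324/4877 = -16119824851/4877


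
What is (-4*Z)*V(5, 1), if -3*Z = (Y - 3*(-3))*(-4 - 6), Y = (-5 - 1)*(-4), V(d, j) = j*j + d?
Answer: -2640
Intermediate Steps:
V(d, j) = d + j² (V(d, j) = j² + d = d + j²)
Y = 24 (Y = -6*(-4) = 24)
Z = 110 (Z = -(24 - 3*(-3))*(-4 - 6)/3 = -(24 + 9)*(-10)/3 = -11*(-10) = -⅓*(-330) = 110)
(-4*Z)*V(5, 1) = (-4*110)*(5 + 1²) = -440*(5 + 1) = -440*6 = -2640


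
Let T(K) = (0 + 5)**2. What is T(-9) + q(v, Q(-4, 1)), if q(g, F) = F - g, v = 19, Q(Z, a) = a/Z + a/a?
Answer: 27/4 ≈ 6.7500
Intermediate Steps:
T(K) = 25 (T(K) = 5**2 = 25)
Q(Z, a) = 1 + a/Z (Q(Z, a) = a/Z + 1 = 1 + a/Z)
T(-9) + q(v, Q(-4, 1)) = 25 + ((-4 + 1)/(-4) - 1*19) = 25 + (-1/4*(-3) - 19) = 25 + (3/4 - 19) = 25 - 73/4 = 27/4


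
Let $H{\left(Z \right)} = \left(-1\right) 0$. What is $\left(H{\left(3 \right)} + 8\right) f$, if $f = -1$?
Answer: $-8$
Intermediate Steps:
$H{\left(Z \right)} = 0$
$\left(H{\left(3 \right)} + 8\right) f = \left(0 + 8\right) \left(-1\right) = 8 \left(-1\right) = -8$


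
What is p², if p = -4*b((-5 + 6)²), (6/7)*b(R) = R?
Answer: 196/9 ≈ 21.778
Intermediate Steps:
b(R) = 7*R/6
p = -14/3 (p = -14*(-5 + 6)²/3 = -14*1²/3 = -14/3 ≈ -4.6667)
p² = (-14/3)² = 196/9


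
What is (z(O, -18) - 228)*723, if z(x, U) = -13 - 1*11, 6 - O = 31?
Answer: -182196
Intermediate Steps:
O = -25 (O = 6 - 1*31 = 6 - 31 = -25)
z(x, U) = -24 (z(x, U) = -13 - 11 = -24)
(z(O, -18) - 228)*723 = (-24 - 228)*723 = -252*723 = -182196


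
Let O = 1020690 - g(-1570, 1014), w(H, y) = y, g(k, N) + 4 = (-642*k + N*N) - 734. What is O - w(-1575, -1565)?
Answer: -1013143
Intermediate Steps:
g(k, N) = -738 + N**2 - 642*k (g(k, N) = -4 + ((-642*k + N*N) - 734) = -4 + ((-642*k + N**2) - 734) = -4 + ((N**2 - 642*k) - 734) = -4 + (-734 + N**2 - 642*k) = -738 + N**2 - 642*k)
O = -1014708 (O = 1020690 - (-738 + 1014**2 - 642*(-1570)) = 1020690 - (-738 + 1028196 + 1007940) = 1020690 - 1*2035398 = 1020690 - 2035398 = -1014708)
O - w(-1575, -1565) = -1014708 - 1*(-1565) = -1014708 + 1565 = -1013143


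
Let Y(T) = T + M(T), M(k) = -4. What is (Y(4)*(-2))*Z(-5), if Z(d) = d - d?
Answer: 0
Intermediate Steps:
Z(d) = 0
Y(T) = -4 + T (Y(T) = T - 4 = -4 + T)
(Y(4)*(-2))*Z(-5) = ((-4 + 4)*(-2))*0 = (0*(-2))*0 = 0*0 = 0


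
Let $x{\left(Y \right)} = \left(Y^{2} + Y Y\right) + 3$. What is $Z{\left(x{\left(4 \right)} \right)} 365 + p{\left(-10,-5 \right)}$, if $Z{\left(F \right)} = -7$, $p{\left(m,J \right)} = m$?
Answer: $-2565$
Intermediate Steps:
$x{\left(Y \right)} = 3 + 2 Y^{2}$ ($x{\left(Y \right)} = \left(Y^{2} + Y^{2}\right) + 3 = 2 Y^{2} + 3 = 3 + 2 Y^{2}$)
$Z{\left(x{\left(4 \right)} \right)} 365 + p{\left(-10,-5 \right)} = \left(-7\right) 365 - 10 = -2555 - 10 = -2565$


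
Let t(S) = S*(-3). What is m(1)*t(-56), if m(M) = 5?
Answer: 840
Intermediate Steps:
t(S) = -3*S
m(1)*t(-56) = 5*(-3*(-56)) = 5*168 = 840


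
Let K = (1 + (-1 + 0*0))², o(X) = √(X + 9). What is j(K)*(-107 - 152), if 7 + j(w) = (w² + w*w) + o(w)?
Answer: 1036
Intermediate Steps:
o(X) = √(9 + X)
K = 0 (K = (1 + (-1 + 0))² = (1 - 1)² = 0² = 0)
j(w) = -7 + √(9 + w) + 2*w² (j(w) = -7 + ((w² + w*w) + √(9 + w)) = -7 + ((w² + w²) + √(9 + w)) = -7 + (2*w² + √(9 + w)) = -7 + (√(9 + w) + 2*w²) = -7 + √(9 + w) + 2*w²)
j(K)*(-107 - 152) = (-7 + √(9 + 0) + 2*0²)*(-107 - 152) = (-7 + √9 + 2*0)*(-259) = (-7 + 3 + 0)*(-259) = -4*(-259) = 1036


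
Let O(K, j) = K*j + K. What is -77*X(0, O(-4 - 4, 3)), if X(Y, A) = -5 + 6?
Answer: -77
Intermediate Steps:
O(K, j) = K + K*j
X(Y, A) = 1
-77*X(0, O(-4 - 4, 3)) = -77*1 = -77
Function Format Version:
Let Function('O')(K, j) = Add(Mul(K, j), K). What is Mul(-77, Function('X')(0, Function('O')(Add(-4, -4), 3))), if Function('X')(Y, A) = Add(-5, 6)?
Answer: -77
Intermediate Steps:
Function('O')(K, j) = Add(K, Mul(K, j))
Function('X')(Y, A) = 1
Mul(-77, Function('X')(0, Function('O')(Add(-4, -4), 3))) = Mul(-77, 1) = -77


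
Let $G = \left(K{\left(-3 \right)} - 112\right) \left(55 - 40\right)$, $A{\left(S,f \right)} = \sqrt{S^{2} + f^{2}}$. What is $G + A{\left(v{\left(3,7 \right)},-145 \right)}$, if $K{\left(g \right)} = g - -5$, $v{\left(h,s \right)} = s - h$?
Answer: $-1650 + \sqrt{21041} \approx -1504.9$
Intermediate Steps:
$K{\left(g \right)} = 5 + g$ ($K{\left(g \right)} = g + 5 = 5 + g$)
$G = -1650$ ($G = \left(\left(5 - 3\right) - 112\right) \left(55 - 40\right) = \left(2 - 112\right) 15 = \left(-110\right) 15 = -1650$)
$G + A{\left(v{\left(3,7 \right)},-145 \right)} = -1650 + \sqrt{\left(7 - 3\right)^{2} + \left(-145\right)^{2}} = -1650 + \sqrt{\left(7 - 3\right)^{2} + 21025} = -1650 + \sqrt{4^{2} + 21025} = -1650 + \sqrt{16 + 21025} = -1650 + \sqrt{21041}$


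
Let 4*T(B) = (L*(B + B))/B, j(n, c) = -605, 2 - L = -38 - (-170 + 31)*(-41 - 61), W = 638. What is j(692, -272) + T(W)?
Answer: 6504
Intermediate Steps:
L = 14218 (L = 2 - (-38 - (-170 + 31)*(-41 - 61)) = 2 - (-38 - (-139)*(-102)) = 2 - (-38 - 1*14178) = 2 - (-38 - 14178) = 2 - 1*(-14216) = 2 + 14216 = 14218)
T(B) = 7109 (T(B) = ((14218*(B + B))/B)/4 = ((14218*(2*B))/B)/4 = ((28436*B)/B)/4 = (1/4)*28436 = 7109)
j(692, -272) + T(W) = -605 + 7109 = 6504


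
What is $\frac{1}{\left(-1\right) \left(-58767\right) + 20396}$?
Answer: $\frac{1}{79163} \approx 1.2632 \cdot 10^{-5}$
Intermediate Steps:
$\frac{1}{\left(-1\right) \left(-58767\right) + 20396} = \frac{1}{58767 + 20396} = \frac{1}{79163}$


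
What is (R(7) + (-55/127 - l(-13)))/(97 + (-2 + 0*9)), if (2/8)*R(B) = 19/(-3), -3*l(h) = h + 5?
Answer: -3611/12065 ≈ -0.29930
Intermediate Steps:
l(h) = -5/3 - h/3 (l(h) = -(h + 5)/3 = -(5 + h)/3 = -5/3 - h/3)
R(B) = -76/3 (R(B) = 4*(19/(-3)) = 4*(19*(-⅓)) = 4*(-19/3) = -76/3)
(R(7) + (-55/127 - l(-13)))/(97 + (-2 + 0*9)) = (-76/3 + (-55/127 - (-5/3 - ⅓*(-13))))/(97 + (-2 + 0*9)) = (-76/3 + (-55*1/127 - (-5/3 + 13/3)))/(97 + (-2 + 0)) = (-76/3 + (-55/127 - 1*8/3))/(97 - 2) = (-76/3 + (-55/127 - 8/3))/95 = (-76/3 - 1181/381)*(1/95) = -3611/127*1/95 = -3611/12065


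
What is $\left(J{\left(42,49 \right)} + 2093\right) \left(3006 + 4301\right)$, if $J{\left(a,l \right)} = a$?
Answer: $15600445$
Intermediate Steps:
$\left(J{\left(42,49 \right)} + 2093\right) \left(3006 + 4301\right) = \left(42 + 2093\right) \left(3006 + 4301\right) = 2135 \cdot 7307 = 15600445$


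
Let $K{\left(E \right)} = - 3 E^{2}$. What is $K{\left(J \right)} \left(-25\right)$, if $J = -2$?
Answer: $300$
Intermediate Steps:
$K{\left(J \right)} \left(-25\right) = - 3 \left(-2\right)^{2} \left(-25\right) = \left(-3\right) 4 \left(-25\right) = \left(-12\right) \left(-25\right) = 300$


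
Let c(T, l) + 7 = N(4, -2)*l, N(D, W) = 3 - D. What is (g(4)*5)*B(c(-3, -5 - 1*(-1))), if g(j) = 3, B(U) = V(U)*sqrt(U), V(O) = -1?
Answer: -15*I*sqrt(3) ≈ -25.981*I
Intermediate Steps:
c(T, l) = -7 - l (c(T, l) = -7 + (3 - 1*4)*l = -7 + (3 - 4)*l = -7 - l)
B(U) = -sqrt(U)
(g(4)*5)*B(c(-3, -5 - 1*(-1))) = (3*5)*(-sqrt(-7 - (-5 - 1*(-1)))) = 15*(-sqrt(-7 - (-5 + 1))) = 15*(-sqrt(-7 - 1*(-4))) = 15*(-sqrt(-7 + 4)) = 15*(-sqrt(-3)) = 15*(-I*sqrt(3)) = -15*I*sqrt(3)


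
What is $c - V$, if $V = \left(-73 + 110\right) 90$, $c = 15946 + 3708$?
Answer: $16324$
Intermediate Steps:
$c = 19654$
$V = 3330$ ($V = 37 \cdot 90 = 3330$)
$c - V = 19654 - 3330 = 16324$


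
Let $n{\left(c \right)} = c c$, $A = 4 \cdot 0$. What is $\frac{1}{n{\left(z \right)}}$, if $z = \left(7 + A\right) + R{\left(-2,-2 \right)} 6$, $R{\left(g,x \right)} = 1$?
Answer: $\frac{1}{169} \approx 0.0059172$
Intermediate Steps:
$A = 0$
$z = 13$ ($z = \left(7 + 0\right) + 1 \cdot 6 = 7 + 6 = 13$)
$n{\left(c \right)} = c^{2}$
$\frac{1}{n{\left(z \right)}} = \frac{1}{13^{2}} = \frac{1}{169}$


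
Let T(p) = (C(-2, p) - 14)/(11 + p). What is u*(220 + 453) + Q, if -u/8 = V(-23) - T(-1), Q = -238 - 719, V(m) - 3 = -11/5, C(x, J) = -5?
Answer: -77469/5 ≈ -15494.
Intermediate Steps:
V(m) = ⅘ (V(m) = 3 - 11/5 = ⅘)
Q = -957
T(p) = -19/(11 + p) (T(p) = (-5 - 14)/(11 + p) = -19/(11 + p))
u = -108/5 (u = -8*(⅘ - (-19)/(11 - 1)) = -8*(⅘ - (-19)/10) = -8*(⅘ - 1*(-19/10)) = -8*(⅘ + 19/10) = -8*27/10 = -108/5 ≈ -21.600)
u*(220 + 453) + Q = -108*(220 + 453)/5 - 957 = -108/5*673 - 957 = -72684/5 - 957 = -77469/5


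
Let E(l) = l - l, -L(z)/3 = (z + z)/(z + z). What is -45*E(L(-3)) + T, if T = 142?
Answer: 142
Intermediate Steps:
L(z) = -3 (L(z) = -3*(z + z)/(z + z) = -3*2*z/(2*z) = -3*2*z*1/(2*z) = -3*1 = -3)
E(l) = 0
-45*E(L(-3)) + T = -45*0 + 142 = 0 + 142 = 142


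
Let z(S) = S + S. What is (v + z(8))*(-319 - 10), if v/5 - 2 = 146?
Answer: -248724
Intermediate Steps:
z(S) = 2*S
v = 740 (v = 10 + 5*146 = 10 + 730 = 740)
(v + z(8))*(-319 - 10) = (740 + 2*8)*(-319 - 10) = (740 + 16)*(-329) = 756*(-329) = -248724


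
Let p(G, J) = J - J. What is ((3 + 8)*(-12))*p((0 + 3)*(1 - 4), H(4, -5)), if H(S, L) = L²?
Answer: 0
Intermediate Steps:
p(G, J) = 0
((3 + 8)*(-12))*p((0 + 3)*(1 - 4), H(4, -5)) = ((3 + 8)*(-12))*0 = (11*(-12))*0 = -132*0 = 0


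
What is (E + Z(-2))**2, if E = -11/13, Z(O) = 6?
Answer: 4489/169 ≈ 26.562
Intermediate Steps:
E = -11/13 (E = -11*1/13 = -11/13 ≈ -0.84615)
(E + Z(-2))**2 = (-11/13 + 6)**2 = (67/13)**2 = 4489/169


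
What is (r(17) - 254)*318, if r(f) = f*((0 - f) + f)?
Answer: -80772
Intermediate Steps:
r(f) = 0 (r(f) = f*(-f + f) = f*0 = 0)
(r(17) - 254)*318 = (0 - 254)*318 = -254*318 = -80772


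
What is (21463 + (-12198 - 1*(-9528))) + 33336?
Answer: 52129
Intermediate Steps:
(21463 + (-12198 - 1*(-9528))) + 33336 = (21463 + (-12198 + 9528)) + 33336 = (21463 - 2670) + 33336 = 18793 + 33336 = 52129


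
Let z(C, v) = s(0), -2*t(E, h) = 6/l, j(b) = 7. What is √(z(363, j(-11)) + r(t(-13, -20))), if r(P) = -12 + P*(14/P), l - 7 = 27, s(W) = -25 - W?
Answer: I*√23 ≈ 4.7958*I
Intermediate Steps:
l = 34 (l = 7 + 27 = 34)
t(E, h) = -3/34
z(C, v) = -25 (z(C, v) = -25 - 1*0 = -25 + 0 = -25)
r(P) = 2 (r(P) = -12 + 14 = 2)
√(z(363, j(-11)) + r(t(-13, -20))) = √(-25 + 2) = √(-23) = I*√23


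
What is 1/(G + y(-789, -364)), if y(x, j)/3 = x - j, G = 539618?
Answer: 1/538343 ≈ 1.8576e-6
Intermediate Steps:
y(x, j) = -3*j + 3*x (y(x, j) = 3*(x - j) = -3*j + 3*x)
1/(G + y(-789, -364)) = 1/(539618 + (-3*(-364) + 3*(-789))) = 1/(539618 + (1092 - 2367)) = 1/(539618 - 1275) = 1/538343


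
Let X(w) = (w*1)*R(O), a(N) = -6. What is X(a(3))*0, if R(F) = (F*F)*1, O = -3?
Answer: 0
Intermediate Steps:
R(F) = F**2 (R(F) = F**2*1 = F**2)
X(w) = 9*w (X(w) = (w*1)*(-3)**2 = w*9 = 9*w)
X(a(3))*0 = (9*(-6))*0 = -54*0 = 0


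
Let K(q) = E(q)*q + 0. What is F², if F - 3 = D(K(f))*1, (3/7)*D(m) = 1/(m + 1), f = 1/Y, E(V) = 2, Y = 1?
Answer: 1156/81 ≈ 14.272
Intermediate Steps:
f = 1 (f = 1/1 = 1)
K(q) = 2*q (K(q) = 2*q + 0 = 2*q)
D(m) = 7/(3*(1 + m)) (D(m) = 7/(3*(m + 1)) = 7/(3*(1 + m)))
F = 34/9 (F = 3 + (7/(3*(1 + 2*1)))*1 = 3 + (7/(3*(1 + 2)))*1 = 3 + ((7/3)/3)*1 = 3 + ((7/3)*(⅓))*1 = 3 + (7/9)*1 = 3 + 7/9 = 34/9 ≈ 3.7778)
F² = (34/9)² = 1156/81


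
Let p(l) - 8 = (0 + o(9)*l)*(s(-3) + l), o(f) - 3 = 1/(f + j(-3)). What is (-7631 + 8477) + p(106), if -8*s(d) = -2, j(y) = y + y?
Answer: 115187/3 ≈ 38396.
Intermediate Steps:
j(y) = 2*y
s(d) = 1/4 (s(d) = -1/8*(-2) = 1/4)
o(f) = 3 + 1/(-6 + f) (o(f) = 3 + 1/(f + 2*(-3)) = 3 + 1/(f - 6) = 3 + 1/(-6 + f))
p(l) = 8 + 10*l*(1/4 + l)/3 (p(l) = 8 + (0 + ((-17 + 3*9)/(-6 + 9))*l)*(1/4 + l) = 8 + (0 + ((-17 + 27)/3)*l)*(1/4 + l) = 8 + (0 + ((1/3)*10)*l)*(1/4 + l) = 8 + (0 + 10*l/3)*(1/4 + l) = 8 + (10*l/3)*(1/4 + l) = 8 + 10*l*(1/4 + l)/3)
(-7631 + 8477) + p(106) = (-7631 + 8477) + (8 + (5/6)*106 + (10/3)*106**2) = 846 + (8 + 265/3 + (10/3)*11236) = 846 + (8 + 265/3 + 112360/3) = 846 + 112649/3 = 115187/3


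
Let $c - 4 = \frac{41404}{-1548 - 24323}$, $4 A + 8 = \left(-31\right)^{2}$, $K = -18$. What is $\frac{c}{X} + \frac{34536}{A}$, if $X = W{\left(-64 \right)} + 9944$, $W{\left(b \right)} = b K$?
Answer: $\frac{4957039184368}{34196572381} \approx 144.96$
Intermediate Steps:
$W{\left(b \right)} = - 18 b$ ($W{\left(b \right)} = b \left(-18\right) = - 18 b$)
$A = \frac{953}{4}$ ($A = -2 + \frac{\left(-31\right)^{2}}{4} = -2 + \frac{1}{4} \cdot 961 = -2 + \frac{961}{4} = \frac{953}{4} \approx 238.25$)
$X = 11096$ ($X = \left(-18\right) \left(-64\right) + 9944 = 1152 + 9944 = 11096$)
$c = \frac{62080}{25871}$ ($c = 4 + \frac{41404}{-1548 - 24323} = 4 + \frac{41404}{-25871} = 4 + 41404 \left(- \frac{1}{25871}\right) = 4 - \frac{41404}{25871} = \frac{62080}{25871} \approx 2.3996$)
$\frac{c}{X} + \frac{34536}{A} = \frac{62080}{25871 \cdot 11096} + \frac{34536}{\frac{953}{4}} = \frac{62080}{25871} \cdot \frac{1}{11096} + 34536 \cdot \frac{4}{953} = \frac{7760}{35883077} + \frac{138144}{953} = \frac{4957039184368}{34196572381}$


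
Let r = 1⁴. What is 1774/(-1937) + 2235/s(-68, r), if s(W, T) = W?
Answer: -4449827/131716 ≈ -33.784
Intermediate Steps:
r = 1
1774/(-1937) + 2235/s(-68, r) = 1774/(-1937) + 2235/(-68) = 1774*(-1/1937) + 2235*(-1/68) = -1774/1937 - 2235/68 = -4449827/131716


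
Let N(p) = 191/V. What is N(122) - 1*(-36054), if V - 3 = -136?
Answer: 4794991/133 ≈ 36053.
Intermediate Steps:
V = -133 (V = 3 - 136 = -133)
N(p) = -191/133 (N(p) = 191/(-133) = 191*(-1/133) = -191/133)
N(122) - 1*(-36054) = -191/133 - 1*(-36054) = -191/133 + 36054 = 4794991/133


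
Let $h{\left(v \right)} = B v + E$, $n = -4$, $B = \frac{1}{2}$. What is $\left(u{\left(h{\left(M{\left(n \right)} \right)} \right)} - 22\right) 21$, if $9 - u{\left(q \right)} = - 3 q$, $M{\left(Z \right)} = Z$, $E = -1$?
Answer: $-462$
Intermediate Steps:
$B = \frac{1}{2} \approx 0.5$
$h{\left(v \right)} = -1 + \frac{v}{2}$ ($h{\left(v \right)} = \frac{v}{2} - 1 = -1 + \frac{v}{2}$)
$u{\left(q \right)} = 9 + 3 q$ ($u{\left(q \right)} = 9 - - 3 q = 9 + 3 q$)
$\left(u{\left(h{\left(M{\left(n \right)} \right)} \right)} - 22\right) 21 = \left(\left(9 + 3 \left(-1 + \frac{1}{2} \left(-4\right)\right)\right) - 22\right) 21 = \left(\left(9 + 3 \left(-1 - 2\right)\right) - 22\right) 21 = \left(\left(9 + 3 \left(-3\right)\right) - 22\right) 21 = \left(\left(9 - 9\right) - 22\right) 21 = \left(0 - 22\right) 21 = \left(-22\right) 21 = -462$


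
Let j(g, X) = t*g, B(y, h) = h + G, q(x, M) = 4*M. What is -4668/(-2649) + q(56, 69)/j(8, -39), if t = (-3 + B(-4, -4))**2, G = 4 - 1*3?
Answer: 57653/21192 ≈ 2.7205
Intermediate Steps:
G = 1 (G = 4 - 3 = 1)
B(y, h) = 1 + h (B(y, h) = h + 1 = 1 + h)
t = 36 (t = (-3 + (1 - 4))**2 = (-3 - 3)**2 = (-6)**2 = 36)
j(g, X) = 36*g
-4668/(-2649) + q(56, 69)/j(8, -39) = -4668/(-2649) + (4*69)/((36*8)) = -4668*(-1/2649) + 276/288 = 1556/883 + 276*(1/288) = 1556/883 + 23/24 = 57653/21192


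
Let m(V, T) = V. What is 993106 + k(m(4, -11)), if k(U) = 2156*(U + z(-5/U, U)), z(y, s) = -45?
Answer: 904710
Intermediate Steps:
k(U) = -97020 + 2156*U (k(U) = 2156*(U - 45) = 2156*(-45 + U) = -97020 + 2156*U)
993106 + k(m(4, -11)) = 993106 + (-97020 + 2156*4) = 993106 + (-97020 + 8624) = 993106 - 88396 = 904710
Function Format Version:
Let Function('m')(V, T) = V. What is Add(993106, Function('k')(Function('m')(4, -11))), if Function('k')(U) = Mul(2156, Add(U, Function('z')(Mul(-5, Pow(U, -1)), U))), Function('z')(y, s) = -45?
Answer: 904710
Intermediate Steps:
Function('k')(U) = Add(-97020, Mul(2156, U)) (Function('k')(U) = Mul(2156, Add(U, -45)) = Mul(2156, Add(-45, U)) = Add(-97020, Mul(2156, U)))
Add(993106, Function('k')(Function('m')(4, -11))) = Add(993106, Add(-97020, Mul(2156, 4))) = Add(993106, Add(-97020, 8624)) = Add(993106, -88396) = 904710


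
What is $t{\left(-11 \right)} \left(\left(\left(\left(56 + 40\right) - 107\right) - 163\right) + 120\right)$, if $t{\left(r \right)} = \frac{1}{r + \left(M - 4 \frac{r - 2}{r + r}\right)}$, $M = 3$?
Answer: $\frac{99}{19} \approx 5.2105$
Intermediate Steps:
$t{\left(r \right)} = \frac{1}{3 + r - \frac{2 \left(-2 + r\right)}{r}}$ ($t{\left(r \right)} = \frac{1}{r - \left(-3 + 4 \frac{r - 2}{r + r}\right)} = \frac{1}{r + \left(3 - 4 \frac{-2 + r}{2 r}\right)} = \frac{1}{r + \left(3 - \frac{2 \left(-2 + r\right)}{r}\right)} = \frac{1}{3 + r - \frac{2 \left(-2 + r\right)}{r}}$)
$t{\left(-11 \right)} \left(\left(\left(\left(56 + 40\right) - 107\right) - 163\right) + 120\right) = - \frac{11}{4 - 11 + \left(-11\right)^{2}} \left(\left(\left(\left(56 + 40\right) - 107\right) - 163\right) + 120\right) = - \frac{11}{4 - 11 + 121} \left(\left(\left(96 - 107\right) - 163\right) + 120\right) = - \frac{11}{114} \left(\left(-11 - 163\right) + 120\right) = \left(-11\right) \frac{1}{114} \left(-174 + 120\right) = \left(- \frac{11}{114}\right) \left(-54\right) = \frac{99}{19}$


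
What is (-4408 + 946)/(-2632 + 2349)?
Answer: 3462/283 ≈ 12.233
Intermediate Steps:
(-4408 + 946)/(-2632 + 2349) = -3462/(-283) = -3462*(-1/283) = 3462/283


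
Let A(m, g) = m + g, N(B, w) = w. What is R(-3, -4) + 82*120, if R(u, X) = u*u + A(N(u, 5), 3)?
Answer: 9857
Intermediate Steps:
A(m, g) = g + m
R(u, X) = 8 + u² (R(u, X) = u*u + (3 + 5) = u² + 8 = 8 + u²)
R(-3, -4) + 82*120 = (8 + (-3)²) + 82*120 = (8 + 9) + 9840 = 17 + 9840 = 9857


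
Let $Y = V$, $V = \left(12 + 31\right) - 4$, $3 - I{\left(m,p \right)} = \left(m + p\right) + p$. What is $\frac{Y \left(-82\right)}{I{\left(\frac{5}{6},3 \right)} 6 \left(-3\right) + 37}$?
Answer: $- \frac{1599}{53} \approx -30.17$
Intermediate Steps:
$I{\left(m,p \right)} = 3 - m - 2 p$ ($I{\left(m,p \right)} = 3 - \left(\left(m + p\right) + p\right) = 3 - \left(m + 2 p\right) = 3 - m - 2 p$)
$V = 39$ ($V = 43 - 4 = 39$)
$Y = 39$
$\frac{Y \left(-82\right)}{I{\left(\frac{5}{6},3 \right)} 6 \left(-3\right) + 37} = \frac{39 \left(-82\right)}{\left(3 - \frac{5}{6} - 6\right) 6 \left(-3\right) + 37} = - \frac{3198}{\left(3 - 5 \cdot \frac{1}{6} - 6\right) 6 \left(-3\right) + 37} = - \frac{3198}{\left(3 - \frac{5}{6} - 6\right) 6 \left(-3\right) + 37} = - \frac{3198}{\left(- \frac{23}{6}\right) 6 \left(-3\right) + 37} = - \frac{3198}{\left(-23\right) \left(-3\right) + 37} = - \frac{3198}{69 + 37} = - \frac{3198}{106} = \left(-3198\right) \frac{1}{106} = - \frac{1599}{53}$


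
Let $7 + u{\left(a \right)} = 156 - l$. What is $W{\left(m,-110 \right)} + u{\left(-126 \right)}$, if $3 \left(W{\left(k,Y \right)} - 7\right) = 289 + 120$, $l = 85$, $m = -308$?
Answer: $\frac{622}{3} \approx 207.33$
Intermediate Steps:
$W{\left(k,Y \right)} = \frac{430}{3}$ ($W{\left(k,Y \right)} = 7 + \frac{289 + 120}{3} = 7 + \frac{1}{3} \cdot 409 = 7 + \frac{409}{3} = \frac{430}{3}$)
$u{\left(a \right)} = 64$ ($u{\left(a \right)} = -7 + \left(156 - 85\right) = -7 + 71 = 64$)
$W{\left(m,-110 \right)} + u{\left(-126 \right)} = \frac{430}{3} + 64 = \frac{622}{3}$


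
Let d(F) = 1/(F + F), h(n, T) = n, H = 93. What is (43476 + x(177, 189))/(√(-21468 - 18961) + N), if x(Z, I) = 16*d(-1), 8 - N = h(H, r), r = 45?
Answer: -1847390/23827 - 21734*I*√40429/23827 ≈ -77.533 - 183.41*I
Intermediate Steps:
N = -85 (N = 8 - 1*93 = 8 - 93 = -85)
d(F) = 1/(2*F)
x(Z, I) = -8 (x(Z, I) = 16*((½)/(-1)) = 16*((½)*(-1)) = 16*(-½) = -8)
(43476 + x(177, 189))/(√(-21468 - 18961) + N) = (43476 - 8)/(√(-21468 - 18961) - 85) = 43468/(√(-40429) - 85) = 43468/(I*√40429 - 85) = 43468/(-85 + I*√40429)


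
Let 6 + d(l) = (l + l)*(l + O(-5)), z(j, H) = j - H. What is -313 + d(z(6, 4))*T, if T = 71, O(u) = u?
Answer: -1591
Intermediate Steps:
d(l) = -6 + 2*l*(-5 + l) (d(l) = -6 + (l + l)*(l - 5) = -6 + (2*l)*(-5 + l) = -6 + 2*l*(-5 + l))
-313 + d(z(6, 4))*T = -313 + (-6 - 10*(6 - 1*4) + 2*(6 - 1*4)²)*71 = -313 + (-6 - 10*(6 - 4) + 2*(6 - 4)²)*71 = -313 + (-6 - 10*2 + 2*2²)*71 = -313 + (-6 - 20 + 2*4)*71 = -313 + (-6 - 20 + 8)*71 = -313 - 18*71 = -313 - 1278 = -1591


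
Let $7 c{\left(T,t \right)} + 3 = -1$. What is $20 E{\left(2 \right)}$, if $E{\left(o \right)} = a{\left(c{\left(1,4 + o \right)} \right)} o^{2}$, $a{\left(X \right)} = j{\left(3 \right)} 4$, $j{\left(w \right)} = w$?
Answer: $960$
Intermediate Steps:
$c{\left(T,t \right)} = - \frac{4}{7}$ ($c{\left(T,t \right)} = - \frac{3}{7} + \frac{1}{7} \left(-1\right) = - \frac{3}{7} - \frac{1}{7} = - \frac{4}{7}$)
$a{\left(X \right)} = 12$ ($a{\left(X \right)} = 3 \cdot 4 = 12$)
$E{\left(o \right)} = 12 o^{2}$
$20 E{\left(2 \right)} = 20 \cdot 12 \cdot 2^{2} = 20 \cdot 12 \cdot 4 = 20 \cdot 48 = 960$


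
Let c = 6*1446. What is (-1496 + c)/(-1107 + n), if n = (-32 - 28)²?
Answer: 7180/2493 ≈ 2.8801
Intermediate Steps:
c = 8676
n = 3600 (n = (-60)² = 3600)
(-1496 + c)/(-1107 + n) = (-1496 + 8676)/(-1107 + 3600) = 7180/2493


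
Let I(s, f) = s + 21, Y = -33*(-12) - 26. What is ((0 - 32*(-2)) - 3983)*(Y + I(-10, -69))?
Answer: -1493139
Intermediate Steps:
Y = 370 (Y = 396 - 26 = 370)
I(s, f) = 21 + s
((0 - 32*(-2)) - 3983)*(Y + I(-10, -69)) = ((0 - 32*(-2)) - 3983)*(370 + (21 - 10)) = ((0 + 64) - 3983)*(370 + 11) = (64 - 3983)*381 = -3919*381 = -1493139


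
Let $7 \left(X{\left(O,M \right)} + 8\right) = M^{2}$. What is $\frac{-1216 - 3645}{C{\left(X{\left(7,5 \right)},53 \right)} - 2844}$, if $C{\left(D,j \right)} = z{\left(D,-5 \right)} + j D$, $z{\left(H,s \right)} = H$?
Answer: $\frac{34027}{21582} \approx 1.5766$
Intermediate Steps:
$X{\left(O,M \right)} = -8 + \frac{M^{2}}{7}$
$C{\left(D,j \right)} = D + D j$ ($C{\left(D,j \right)} = D + j D = D + D j$)
$\frac{-1216 - 3645}{C{\left(X{\left(7,5 \right)},53 \right)} - 2844} = \frac{-1216 - 3645}{\left(-8 + \frac{5^{2}}{7}\right) \left(1 + 53\right) - 2844} = - \frac{4861}{\left(-8 + \frac{1}{7} \cdot 25\right) 54 - 2844} = - \frac{4861}{\left(-8 + \frac{25}{7}\right) 54 - 2844} = - \frac{4861}{\left(- \frac{31}{7}\right) 54 - 2844} = - \frac{4861}{- \frac{1674}{7} - 2844} = - \frac{4861}{- \frac{21582}{7}} = \left(-4861\right) \left(- \frac{7}{21582}\right) = \frac{34027}{21582}$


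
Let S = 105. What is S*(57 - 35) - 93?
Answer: 2217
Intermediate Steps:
S*(57 - 35) - 93 = 105*(57 - 35) - 93 = 105*22 - 93 = 2310 - 93 = 2217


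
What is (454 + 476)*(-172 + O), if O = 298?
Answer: 117180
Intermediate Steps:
(454 + 476)*(-172 + O) = (454 + 476)*(-172 + 298) = 930*126 = 117180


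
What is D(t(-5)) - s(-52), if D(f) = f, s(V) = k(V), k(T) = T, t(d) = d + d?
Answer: 42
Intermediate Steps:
t(d) = 2*d
s(V) = V
D(t(-5)) - s(-52) = 2*(-5) - 1*(-52) = -10 + 52 = 42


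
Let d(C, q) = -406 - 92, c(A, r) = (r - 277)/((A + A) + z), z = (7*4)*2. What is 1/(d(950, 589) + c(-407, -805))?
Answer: -379/188201 ≈ -0.0020138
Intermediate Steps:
z = 56 (z = 28*2 = 56)
c(A, r) = (-277 + r)/(56 + 2*A) (c(A, r) = (r - 277)/((A + A) + 56) = (-277 + r)/(2*A + 56) = (-277 + r)/(56 + 2*A))
d(C, q) = -498
1/(d(950, 589) + c(-407, -805)) = 1/(-498 + (-277 - 805)/(2*(28 - 407))) = 1/(-498 + (½)*(-1082)/(-379)) = 1/(-498 + (½)*(-1/379)*(-1082)) = 1/(-498 + 541/379) = 1/(-188201/379) = -379/188201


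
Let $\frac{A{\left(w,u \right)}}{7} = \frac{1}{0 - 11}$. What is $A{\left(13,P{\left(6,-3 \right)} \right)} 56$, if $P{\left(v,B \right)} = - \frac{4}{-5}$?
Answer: $- \frac{392}{11} \approx -35.636$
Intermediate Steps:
$P{\left(v,B \right)} = \frac{4}{5}$ ($P{\left(v,B \right)} = \left(-4\right) \left(- \frac{1}{5}\right) = \frac{4}{5}$)
$A{\left(w,u \right)} = - \frac{7}{11}$ ($A{\left(w,u \right)} = \frac{7}{0 - 11} = \frac{7}{-11} = 7 \left(- \frac{1}{11}\right) = - \frac{7}{11}$)
$A{\left(13,P{\left(6,-3 \right)} \right)} 56 = \left(- \frac{7}{11}\right) 56 = - \frac{392}{11}$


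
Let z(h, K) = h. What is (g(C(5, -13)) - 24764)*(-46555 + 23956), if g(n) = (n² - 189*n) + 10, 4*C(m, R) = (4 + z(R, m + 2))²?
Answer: 10186250661/16 ≈ 6.3664e+8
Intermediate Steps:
C(m, R) = (4 + R)²/4
g(n) = 10 + n² - 189*n
(g(C(5, -13)) - 24764)*(-46555 + 23956) = ((10 + ((4 - 13)²/4)² - 189*(4 - 13)²/4) - 24764)*(-46555 + 23956) = ((10 + ((¼)*(-9)²)² - 189*(-9)²/4) - 24764)*(-22599) = ((10 + ((¼)*81)² - 189*81/4) - 24764)*(-22599) = ((10 + (81/4)² - 189*81/4) - 24764)*(-22599) = ((10 + 6561/16 - 15309/4) - 24764)*(-22599) = (-54515/16 - 24764)*(-22599) = -450739/16*(-22599) = 10186250661/16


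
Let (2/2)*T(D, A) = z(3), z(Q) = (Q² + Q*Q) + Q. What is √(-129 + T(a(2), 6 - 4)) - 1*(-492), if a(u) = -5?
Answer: 492 + 6*I*√3 ≈ 492.0 + 10.392*I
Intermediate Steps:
z(Q) = Q + 2*Q² (z(Q) = (Q² + Q²) + Q = 2*Q² + Q = Q + 2*Q²)
T(D, A) = 21 (T(D, A) = 3*(1 + 2*3) = 3*(1 + 6) = 3*7 = 21)
√(-129 + T(a(2), 6 - 4)) - 1*(-492) = √(-129 + 21) - 1*(-492) = √(-108) + 492 = 6*I*√3 + 492 = 492 + 6*I*√3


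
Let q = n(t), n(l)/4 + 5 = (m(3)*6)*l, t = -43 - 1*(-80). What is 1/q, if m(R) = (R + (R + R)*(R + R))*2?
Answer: 1/69244 ≈ 1.4442e-5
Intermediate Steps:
t = 37 (t = -43 + 80 = 37)
m(R) = 2*R + 8*R**2 (m(R) = (R + (2*R)*(2*R))*2 = (R + 4*R**2)*2 = 2*R + 8*R**2)
n(l) = -20 + 1872*l (n(l) = -20 + 4*(((2*3*(1 + 4*3))*6)*l) = -20 + 4*(((2*3*(1 + 12))*6)*l) = -20 + 4*(((2*3*13)*6)*l) = -20 + 4*((78*6)*l) = -20 + 4*(468*l) = -20 + 1872*l)
q = 69244 (q = -20 + 1872*37 = -20 + 69264 = 69244)
1/q = 1/69244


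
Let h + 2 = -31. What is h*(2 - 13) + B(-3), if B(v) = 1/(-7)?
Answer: 2540/7 ≈ 362.86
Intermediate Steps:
B(v) = -⅐
h = -33 (h = -2 - 31 = -33)
h*(2 - 13) + B(-3) = -33*(2 - 13) - ⅐ = -33*(-11) - ⅐ = 363 - ⅐ = 2540/7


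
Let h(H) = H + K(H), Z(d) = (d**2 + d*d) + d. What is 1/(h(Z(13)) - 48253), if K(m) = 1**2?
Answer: -1/47901 ≈ -2.0876e-5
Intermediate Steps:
K(m) = 1
Z(d) = d + 2*d**2 (Z(d) = (d**2 + d**2) + d = 2*d**2 + d = d + 2*d**2)
h(H) = 1 + H (h(H) = H + 1 = 1 + H)
1/(h(Z(13)) - 48253) = 1/((1 + 13*(1 + 2*13)) - 48253) = 1/((1 + 13*(1 + 26)) - 48253) = 1/((1 + 13*27) - 48253) = 1/((1 + 351) - 48253) = 1/(352 - 48253) = 1/(-47901) = -1/47901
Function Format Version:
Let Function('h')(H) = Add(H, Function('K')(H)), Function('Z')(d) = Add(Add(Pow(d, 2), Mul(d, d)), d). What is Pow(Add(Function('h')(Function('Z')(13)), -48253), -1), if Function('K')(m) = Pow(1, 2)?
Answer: Rational(-1, 47901) ≈ -2.0876e-5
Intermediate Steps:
Function('K')(m) = 1
Function('Z')(d) = Add(d, Mul(2, Pow(d, 2))) (Function('Z')(d) = Add(Add(Pow(d, 2), Pow(d, 2)), d) = Add(Mul(2, Pow(d, 2)), d) = Add(d, Mul(2, Pow(d, 2))))
Function('h')(H) = Add(1, H) (Function('h')(H) = Add(H, 1) = Add(1, H))
Pow(Add(Function('h')(Function('Z')(13)), -48253), -1) = Pow(Add(Add(1, Mul(13, Add(1, Mul(2, 13)))), -48253), -1) = Pow(Add(Add(1, Mul(13, Add(1, 26))), -48253), -1) = Pow(Add(Add(1, Mul(13, 27)), -48253), -1) = Pow(Add(Add(1, 351), -48253), -1) = Pow(Add(352, -48253), -1) = Pow(-47901, -1) = Rational(-1, 47901)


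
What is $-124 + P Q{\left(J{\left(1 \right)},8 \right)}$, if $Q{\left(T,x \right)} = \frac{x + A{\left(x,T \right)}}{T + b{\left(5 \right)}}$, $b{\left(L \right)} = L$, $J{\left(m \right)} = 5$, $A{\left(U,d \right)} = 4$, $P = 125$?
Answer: $26$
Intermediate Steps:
$Q{\left(T,x \right)} = \frac{4 + x}{5 + T}$ ($Q{\left(T,x \right)} = \frac{x + 4}{T + 5} = \frac{4 + x}{5 + T}$)
$-124 + P Q{\left(J{\left(1 \right)},8 \right)} = -124 + 125 \frac{4 + 8}{5 + 5} = -124 + 125 \cdot \frac{1}{10} \cdot 12 = -124 + 125 \cdot \frac{6}{5} = -124 + 150 = 26$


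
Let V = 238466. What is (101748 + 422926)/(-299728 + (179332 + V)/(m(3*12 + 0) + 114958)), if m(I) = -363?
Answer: -30062508515/17173456181 ≈ -1.7505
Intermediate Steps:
(101748 + 422926)/(-299728 + (179332 + V)/(m(3*12 + 0) + 114958)) = (101748 + 422926)/(-299728 + (179332 + 238466)/(-363 + 114958)) = 524674/(-299728 + 417798/114595) = 524674/(-34346912362/114595) = 524674*(-114595/34346912362) = -30062508515/17173456181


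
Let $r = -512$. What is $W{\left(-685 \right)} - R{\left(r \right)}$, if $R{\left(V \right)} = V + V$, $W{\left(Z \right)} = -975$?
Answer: $49$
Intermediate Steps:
$R{\left(V \right)} = 2 V$
$W{\left(-685 \right)} - R{\left(r \right)} = -975 - 2 \left(-512\right) = -975 - -1024 = -975 + 1024 = 49$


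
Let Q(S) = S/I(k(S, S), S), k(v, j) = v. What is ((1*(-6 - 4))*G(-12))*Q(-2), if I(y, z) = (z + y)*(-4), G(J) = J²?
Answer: 180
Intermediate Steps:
I(y, z) = -4*y - 4*z (I(y, z) = (y + z)*(-4) = -4*y - 4*z)
Q(S) = -⅛ (Q(S) = S/(-4*S - 4*S) = S/((-8*S)) = S*(-1/(8*S)) = -⅛)
((1*(-6 - 4))*G(-12))*Q(-2) = ((1*(-6 - 4))*(-12)²)*(-⅛) = ((1*(-10))*144)*(-⅛) = -10*144*(-⅛) = -1440*(-⅛) = 180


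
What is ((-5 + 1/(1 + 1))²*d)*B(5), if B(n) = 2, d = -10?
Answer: -405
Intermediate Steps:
((-5 + 1/(1 + 1))²*d)*B(5) = ((-5 + 1/(1 + 1))²*(-10))*2 = ((-5 + 1/2)²*(-10))*2 = ((-5 + ½)²*(-10))*2 = ((-9/2)²*(-10))*2 = ((81/4)*(-10))*2 = -405/2*2 = -405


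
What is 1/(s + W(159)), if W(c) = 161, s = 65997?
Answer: 1/66158 ≈ 1.5115e-5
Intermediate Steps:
1/(s + W(159)) = 1/(65997 + 161) = 1/66158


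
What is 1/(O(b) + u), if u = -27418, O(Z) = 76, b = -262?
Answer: -1/27342 ≈ -3.6574e-5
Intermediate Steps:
1/(O(b) + u) = 1/(76 - 27418) = 1/(-27342) = -1/27342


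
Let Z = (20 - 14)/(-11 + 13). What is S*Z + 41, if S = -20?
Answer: -19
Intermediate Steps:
Z = 3 (Z = 6/2 = 6*(½) = 3)
S*Z + 41 = -20*3 + 41 = -60 + 41 = -19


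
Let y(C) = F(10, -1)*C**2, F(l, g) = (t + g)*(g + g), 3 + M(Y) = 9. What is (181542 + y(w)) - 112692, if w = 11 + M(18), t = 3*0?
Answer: 69428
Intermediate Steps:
t = 0
M(Y) = 6 (M(Y) = -3 + 9 = 6)
w = 17 (w = 11 + 6 = 17)
F(l, g) = 2*g**2 (F(l, g) = (0 + g)*(g + g) = g*(2*g) = 2*g**2)
y(C) = 2*C**2 (y(C) = (2*(-1)**2)*C**2 = (2*1)*C**2 = 2*C**2)
(181542 + y(w)) - 112692 = (181542 + 2*17**2) - 112692 = (181542 + 2*289) - 112692 = (181542 + 578) - 112692 = 182120 - 112692 = 69428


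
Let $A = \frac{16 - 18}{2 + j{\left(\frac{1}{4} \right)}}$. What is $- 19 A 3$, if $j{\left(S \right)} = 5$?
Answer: $\frac{114}{7} \approx 16.286$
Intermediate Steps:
$A = - \frac{2}{7}$ ($A = \frac{16 - 18}{2 + 5} = - \frac{2}{7} \approx -0.28571$)
$- 19 A 3 = \left(-19\right) \left(- \frac{2}{7}\right) 3 = \frac{38}{7} \cdot 3 = \frac{114}{7}$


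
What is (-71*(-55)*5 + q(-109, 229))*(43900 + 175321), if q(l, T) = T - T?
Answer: 4280290025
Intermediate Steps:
q(l, T) = 0
(-71*(-55)*5 + q(-109, 229))*(43900 + 175321) = (-71*(-55)*5 + 0)*(43900 + 175321) = (3905*5 + 0)*219221 = (19525 + 0)*219221 = 19525*219221 = 4280290025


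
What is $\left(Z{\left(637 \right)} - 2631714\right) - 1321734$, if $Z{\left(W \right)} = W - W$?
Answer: $-3953448$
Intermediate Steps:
$Z{\left(W \right)} = 0$
$\left(Z{\left(637 \right)} - 2631714\right) - 1321734 = \left(0 - 2631714\right) - 1321734 = -2631714 - 1321734 = -3953448$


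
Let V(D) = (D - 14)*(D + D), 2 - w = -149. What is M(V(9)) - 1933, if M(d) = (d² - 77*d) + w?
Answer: 13248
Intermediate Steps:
w = 151 (w = 2 - 1*(-149) = 2 + 149 = 151)
V(D) = 2*D*(-14 + D) (V(D) = (-14 + D)*(2*D) = 2*D*(-14 + D))
M(d) = 151 + d² - 77*d (M(d) = (d² - 77*d) + 151 = 151 + d² - 77*d)
M(V(9)) - 1933 = (151 + (2*9*(-14 + 9))² - 154*9*(-14 + 9)) - 1933 = (151 + (2*9*(-5))² - 154*9*(-5)) - 1933 = (151 + (-90)² - 77*(-90)) - 1933 = (151 + 8100 + 6930) - 1933 = 15181 - 1933 = 13248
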